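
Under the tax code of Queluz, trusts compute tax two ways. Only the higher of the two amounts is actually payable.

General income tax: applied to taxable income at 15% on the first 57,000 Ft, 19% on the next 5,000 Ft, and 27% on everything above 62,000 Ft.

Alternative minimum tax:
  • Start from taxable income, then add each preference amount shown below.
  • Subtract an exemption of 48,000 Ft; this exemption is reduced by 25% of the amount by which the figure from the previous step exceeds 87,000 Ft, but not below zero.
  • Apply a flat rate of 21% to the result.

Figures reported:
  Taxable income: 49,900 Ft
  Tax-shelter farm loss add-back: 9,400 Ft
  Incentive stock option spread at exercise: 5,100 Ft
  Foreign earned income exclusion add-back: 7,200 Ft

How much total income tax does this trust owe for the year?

7,485 Ft

Alternative minimum tax:
  Adjusted income: 49,900 Ft + 9,400 Ft + 5,100 Ft + 7,200 Ft = 71,600 Ft
  Exemption: 71,600 Ft ≤ 87,000 Ft, so full 48,000 Ft applies
  Base: 71,600 Ft − 48,000 Ft = 23,600 Ft
  23,600 Ft × 21% = 4,956 Ft

General income tax:
  49,900 Ft × 15% = 7,485 Ft

7,485 Ft > 4,956 Ft, so the general income tax governs.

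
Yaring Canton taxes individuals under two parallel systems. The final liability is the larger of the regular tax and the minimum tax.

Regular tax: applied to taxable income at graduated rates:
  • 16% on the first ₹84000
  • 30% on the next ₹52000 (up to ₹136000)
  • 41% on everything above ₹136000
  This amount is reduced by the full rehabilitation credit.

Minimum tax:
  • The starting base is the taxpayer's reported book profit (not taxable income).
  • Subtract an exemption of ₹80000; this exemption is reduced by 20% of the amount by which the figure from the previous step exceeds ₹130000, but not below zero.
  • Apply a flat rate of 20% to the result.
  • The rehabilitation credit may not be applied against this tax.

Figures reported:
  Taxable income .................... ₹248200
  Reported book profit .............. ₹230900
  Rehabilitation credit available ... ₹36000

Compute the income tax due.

₹39042

Regular tax:
  ₹84000 × 16% = ₹13440
  ₹52000 × 30% = ₹15600
  ₹112200 × 41% = ₹46002
  → ₹75042
  Less rehabilitation credit ₹36000 → ₹39042

Minimum tax:
  Base (reported book profit): ₹230900
  Exemption: ₹80000 − 20% × (₹230900 − ₹130000) = ₹80000 − ₹20180 = ₹59820
  Base: ₹230900 − ₹59820 = ₹171080
  ₹171080 × 20% = ₹34216

₹39042 > ₹34216, so the regular tax governs.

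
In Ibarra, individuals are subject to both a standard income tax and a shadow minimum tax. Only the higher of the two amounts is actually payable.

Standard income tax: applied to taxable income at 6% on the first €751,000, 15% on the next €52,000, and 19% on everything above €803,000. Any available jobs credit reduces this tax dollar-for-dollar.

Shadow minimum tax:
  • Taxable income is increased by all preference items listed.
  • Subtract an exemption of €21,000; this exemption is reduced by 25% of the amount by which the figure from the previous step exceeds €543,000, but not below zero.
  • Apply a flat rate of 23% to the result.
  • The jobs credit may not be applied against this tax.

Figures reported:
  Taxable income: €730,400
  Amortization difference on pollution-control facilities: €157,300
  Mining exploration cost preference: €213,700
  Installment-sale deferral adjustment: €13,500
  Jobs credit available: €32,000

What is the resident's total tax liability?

Shadow minimum tax:
  Adjusted income: €730,400 + €157,300 + €213,700 + €13,500 = €1,114,900
  Exemption: 25% × (€1,114,900 − €543,000) = €142,975 ≥ €21,000, so the exemption is fully phased out
  Base: €1,114,900 − €0 = €1,114,900
  €1,114,900 × 23% = €256,427

Standard income tax:
  €730,400 × 6% = €43,824
  Less jobs credit €32,000 → €11,824

€256,427 > €11,824, so the shadow minimum tax is the binding amount.

€256,427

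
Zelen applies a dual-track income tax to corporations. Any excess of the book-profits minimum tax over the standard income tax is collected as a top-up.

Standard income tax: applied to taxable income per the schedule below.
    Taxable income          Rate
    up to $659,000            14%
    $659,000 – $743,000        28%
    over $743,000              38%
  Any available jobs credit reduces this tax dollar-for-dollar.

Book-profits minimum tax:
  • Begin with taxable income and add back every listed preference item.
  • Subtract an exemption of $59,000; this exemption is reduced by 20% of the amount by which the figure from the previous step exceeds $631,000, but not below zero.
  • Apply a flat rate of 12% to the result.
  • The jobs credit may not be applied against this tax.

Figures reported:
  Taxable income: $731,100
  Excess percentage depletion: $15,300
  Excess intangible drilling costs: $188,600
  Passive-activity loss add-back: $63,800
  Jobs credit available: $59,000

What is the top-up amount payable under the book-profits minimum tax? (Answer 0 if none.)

$66,408

Book-profits minimum tax:
  Adjusted income: $731,100 + $15,300 + $188,600 + $63,800 = $998,800
  Exemption: 20% × ($998,800 − $631,000) = $73,560 ≥ $59,000, so the exemption is fully phased out
  Base: $998,800 − $0 = $998,800
  $998,800 × 12% = $119,856

Standard income tax:
  $659,000 × 14% = $92,260
  $72,100 × 28% = $20,188
  → $112,448
  Less jobs credit $59,000 → $53,448

Excess of book-profits minimum tax over standard income tax: $119,856 − $53,448 = $66,408.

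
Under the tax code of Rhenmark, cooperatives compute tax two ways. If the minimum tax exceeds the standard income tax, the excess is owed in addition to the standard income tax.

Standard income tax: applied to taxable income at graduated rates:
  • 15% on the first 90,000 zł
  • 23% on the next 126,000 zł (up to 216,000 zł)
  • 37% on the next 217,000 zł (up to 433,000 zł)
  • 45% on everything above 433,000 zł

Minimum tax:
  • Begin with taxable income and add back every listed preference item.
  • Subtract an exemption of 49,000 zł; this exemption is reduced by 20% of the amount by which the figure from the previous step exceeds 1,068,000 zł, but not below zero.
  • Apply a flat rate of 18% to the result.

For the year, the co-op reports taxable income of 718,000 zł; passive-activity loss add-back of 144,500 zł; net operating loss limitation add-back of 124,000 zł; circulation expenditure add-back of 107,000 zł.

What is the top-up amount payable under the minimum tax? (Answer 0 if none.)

Minimum tax:
  Adjusted income: 718,000 zł + 144,500 zł + 124,000 zł + 107,000 zł = 1,093,500 zł
  Exemption: 49,000 zł − 20% × (1,093,500 zł − 1,068,000 zł) = 49,000 zł − 5,100 zł = 43,900 zł
  Base: 1,093,500 zł − 43,900 zł = 1,049,600 zł
  1,049,600 zł × 18% = 188,928 zł

Standard income tax:
  90,000 zł × 15% = 13,500 zł
  126,000 zł × 23% = 28,980 zł
  217,000 zł × 37% = 80,290 zł
  285,000 zł × 45% = 128,250 zł
  → 251,020 zł

188,928 zł ≤ 251,020 zł, so no add-on is due.

0 zł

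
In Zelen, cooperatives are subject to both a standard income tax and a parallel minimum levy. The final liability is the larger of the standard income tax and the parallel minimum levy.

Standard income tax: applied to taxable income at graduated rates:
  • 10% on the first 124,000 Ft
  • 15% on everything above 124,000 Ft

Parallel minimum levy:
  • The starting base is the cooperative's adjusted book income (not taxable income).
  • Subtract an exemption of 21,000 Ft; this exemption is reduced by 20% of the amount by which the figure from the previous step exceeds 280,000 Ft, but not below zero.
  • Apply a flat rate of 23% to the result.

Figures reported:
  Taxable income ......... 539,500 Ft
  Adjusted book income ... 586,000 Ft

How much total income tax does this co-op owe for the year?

134,780 Ft

Standard income tax:
  124,000 Ft × 10% = 12,400 Ft
  415,500 Ft × 15% = 62,325 Ft
  → 74,725 Ft

Parallel minimum levy:
  Base (adjusted book income): 586,000 Ft
  Exemption: 20% × (586,000 Ft − 280,000 Ft) = 61,200 Ft ≥ 21,000 Ft, so the exemption is fully phased out
  Base: 586,000 Ft − 0 Ft = 586,000 Ft
  586,000 Ft × 23% = 134,780 Ft

134,780 Ft > 74,725 Ft, so the parallel minimum levy is the binding amount.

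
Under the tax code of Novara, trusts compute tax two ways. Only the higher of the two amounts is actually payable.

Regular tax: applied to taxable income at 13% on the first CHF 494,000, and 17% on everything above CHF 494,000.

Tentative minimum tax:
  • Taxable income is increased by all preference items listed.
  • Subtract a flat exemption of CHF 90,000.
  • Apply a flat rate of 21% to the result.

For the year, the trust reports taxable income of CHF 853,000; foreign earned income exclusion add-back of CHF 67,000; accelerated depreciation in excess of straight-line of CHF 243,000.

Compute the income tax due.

Regular tax:
  CHF 494,000 × 13% = CHF 64,220
  CHF 359,000 × 17% = CHF 61,030
  → CHF 125,250

Tentative minimum tax:
  Adjusted income: CHF 853,000 + CHF 67,000 + CHF 243,000 = CHF 1,163,000
  Less exemption CHF 90,000 → base CHF 1,073,000
  CHF 1,073,000 × 21% = CHF 225,330

CHF 225,330 > CHF 125,250, so the tentative minimum tax is the binding amount.

CHF 225,330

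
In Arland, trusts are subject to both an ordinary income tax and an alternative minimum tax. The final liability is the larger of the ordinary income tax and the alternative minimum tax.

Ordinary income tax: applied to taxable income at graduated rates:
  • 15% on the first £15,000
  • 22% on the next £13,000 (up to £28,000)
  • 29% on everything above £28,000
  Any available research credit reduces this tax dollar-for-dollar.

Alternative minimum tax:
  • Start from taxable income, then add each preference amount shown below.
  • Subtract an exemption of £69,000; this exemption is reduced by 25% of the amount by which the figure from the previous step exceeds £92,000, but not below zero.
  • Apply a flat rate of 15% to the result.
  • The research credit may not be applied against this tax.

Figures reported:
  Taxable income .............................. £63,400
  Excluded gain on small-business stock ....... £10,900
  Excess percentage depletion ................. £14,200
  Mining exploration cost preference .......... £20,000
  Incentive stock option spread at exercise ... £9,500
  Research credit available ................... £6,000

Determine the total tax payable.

Alternative minimum tax:
  Adjusted income: £63,400 + £10,900 + £14,200 + £20,000 + £9,500 = £118,000
  Exemption: £69,000 − 25% × (£118,000 − £92,000) = £69,000 − £6,500 = £62,500
  Base: £118,000 − £62,500 = £55,500
  £55,500 × 15% = £8,325

Ordinary income tax:
  £15,000 × 15% = £2,250
  £13,000 × 22% = £2,860
  £35,400 × 29% = £10,266
  → £15,376
  Less research credit £6,000 → £9,376

£9,376 > £8,325, so the ordinary income tax governs.

£9,376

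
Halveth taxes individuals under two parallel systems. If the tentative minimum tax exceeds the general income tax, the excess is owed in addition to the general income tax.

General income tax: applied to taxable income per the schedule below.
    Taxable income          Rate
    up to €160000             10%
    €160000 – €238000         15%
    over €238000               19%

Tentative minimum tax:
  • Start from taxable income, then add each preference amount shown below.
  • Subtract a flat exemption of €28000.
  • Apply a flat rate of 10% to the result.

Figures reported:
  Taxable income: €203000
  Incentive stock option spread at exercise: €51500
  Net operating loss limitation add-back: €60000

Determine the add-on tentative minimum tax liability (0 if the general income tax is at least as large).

€6200

Tentative minimum tax:
  Adjusted income: €203000 + €51500 + €60000 = €314500
  Less exemption €28000 → base €286500
  €286500 × 10% = €28650

General income tax:
  €160000 × 10% = €16000
  €43000 × 15% = €6450
  → €22450

Excess of tentative minimum tax over general income tax: €28650 − €22450 = €6200.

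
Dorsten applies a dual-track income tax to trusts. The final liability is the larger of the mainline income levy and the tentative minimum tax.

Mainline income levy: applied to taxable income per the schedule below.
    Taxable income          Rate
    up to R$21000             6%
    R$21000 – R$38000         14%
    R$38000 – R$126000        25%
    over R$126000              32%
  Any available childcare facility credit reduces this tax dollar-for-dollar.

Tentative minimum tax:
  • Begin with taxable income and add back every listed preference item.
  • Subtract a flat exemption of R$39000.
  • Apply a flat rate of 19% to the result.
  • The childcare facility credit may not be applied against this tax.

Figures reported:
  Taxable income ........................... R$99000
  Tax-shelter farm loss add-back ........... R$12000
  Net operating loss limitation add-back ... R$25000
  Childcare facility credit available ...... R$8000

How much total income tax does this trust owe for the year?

Mainline income levy:
  R$21000 × 6% = R$1260
  R$17000 × 14% = R$2380
  R$61000 × 25% = R$15250
  → R$18890
  Less childcare facility credit R$8000 → R$10890

Tentative minimum tax:
  Adjusted income: R$99000 + R$12000 + R$25000 = R$136000
  Less exemption R$39000 → base R$97000
  R$97000 × 19% = R$18430

R$18430 > R$10890, so the tentative minimum tax is the binding amount.

R$18430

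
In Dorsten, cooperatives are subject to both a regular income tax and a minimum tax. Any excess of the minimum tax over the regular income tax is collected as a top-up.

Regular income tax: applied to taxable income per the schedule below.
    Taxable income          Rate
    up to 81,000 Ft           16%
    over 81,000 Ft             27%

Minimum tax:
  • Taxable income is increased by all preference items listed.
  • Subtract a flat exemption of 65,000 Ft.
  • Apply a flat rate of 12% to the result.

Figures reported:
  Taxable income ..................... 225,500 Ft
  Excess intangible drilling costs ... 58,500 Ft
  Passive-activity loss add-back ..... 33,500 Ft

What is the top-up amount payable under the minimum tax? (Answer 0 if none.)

0 Ft

Minimum tax:
  Adjusted income: 225,500 Ft + 58,500 Ft + 33,500 Ft = 317,500 Ft
  Less exemption 65,000 Ft → base 252,500 Ft
  252,500 Ft × 12% = 30,300 Ft

Regular income tax:
  81,000 Ft × 16% = 12,960 Ft
  144,500 Ft × 27% = 39,015 Ft
  → 51,975 Ft

30,300 Ft ≤ 51,975 Ft, so no add-on is due.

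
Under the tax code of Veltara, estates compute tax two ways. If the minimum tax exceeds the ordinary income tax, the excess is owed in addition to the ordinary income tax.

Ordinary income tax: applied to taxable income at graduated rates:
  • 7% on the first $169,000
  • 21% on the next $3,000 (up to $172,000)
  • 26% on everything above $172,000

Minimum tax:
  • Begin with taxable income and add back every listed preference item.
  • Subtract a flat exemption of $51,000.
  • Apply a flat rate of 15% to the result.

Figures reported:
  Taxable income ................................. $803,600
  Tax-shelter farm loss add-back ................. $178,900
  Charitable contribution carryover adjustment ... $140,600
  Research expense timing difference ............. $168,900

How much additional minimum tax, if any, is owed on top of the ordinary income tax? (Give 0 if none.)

Ordinary income tax:
  $169,000 × 7% = $11,830
  $3,000 × 21% = $630
  $631,600 × 26% = $164,216
  → $176,676

Minimum tax:
  Adjusted income: $803,600 + $178,900 + $140,600 + $168,900 = $1,292,000
  Less exemption $51,000 → base $1,241,000
  $1,241,000 × 15% = $186,150

Excess of minimum tax over ordinary income tax: $186,150 − $176,676 = $9,474.

$9,474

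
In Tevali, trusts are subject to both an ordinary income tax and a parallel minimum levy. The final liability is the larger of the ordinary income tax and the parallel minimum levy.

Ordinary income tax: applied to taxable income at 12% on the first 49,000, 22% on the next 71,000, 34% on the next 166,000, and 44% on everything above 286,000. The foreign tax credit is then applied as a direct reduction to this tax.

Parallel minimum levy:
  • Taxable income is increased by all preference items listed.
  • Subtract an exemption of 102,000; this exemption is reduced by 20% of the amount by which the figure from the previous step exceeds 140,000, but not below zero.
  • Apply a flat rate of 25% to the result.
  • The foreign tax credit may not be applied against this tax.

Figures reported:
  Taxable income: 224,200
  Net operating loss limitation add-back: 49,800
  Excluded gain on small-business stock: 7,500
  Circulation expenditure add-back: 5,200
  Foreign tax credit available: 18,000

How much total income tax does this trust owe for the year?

53,510

Ordinary income tax:
  49,000 × 12% = 5,880
  71,000 × 22% = 15,620
  104,200 × 34% = 35,428
  → 56,928
  Less foreign tax credit 18,000 → 38,928

Parallel minimum levy:
  Adjusted income: 224,200 + 49,800 + 7,500 + 5,200 = 286,700
  Exemption: 102,000 − 20% × (286,700 − 140,000) = 102,000 − 29,340 = 72,660
  Base: 286,700 − 72,660 = 214,040
  214,040 × 25% = 53,510

53,510 > 38,928, so the parallel minimum levy is the binding amount.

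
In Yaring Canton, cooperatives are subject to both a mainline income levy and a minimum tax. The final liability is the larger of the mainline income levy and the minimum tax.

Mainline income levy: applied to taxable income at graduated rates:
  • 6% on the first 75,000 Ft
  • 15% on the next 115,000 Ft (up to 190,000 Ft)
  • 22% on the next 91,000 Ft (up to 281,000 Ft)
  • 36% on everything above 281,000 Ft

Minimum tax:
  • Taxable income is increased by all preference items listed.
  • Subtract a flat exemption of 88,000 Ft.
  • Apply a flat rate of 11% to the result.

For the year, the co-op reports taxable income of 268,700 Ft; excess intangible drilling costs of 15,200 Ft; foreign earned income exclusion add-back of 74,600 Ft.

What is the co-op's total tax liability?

Mainline income levy:
  75,000 Ft × 6% = 4,500 Ft
  115,000 Ft × 15% = 17,250 Ft
  78,700 Ft × 22% = 17,314 Ft
  → 39,064 Ft

Minimum tax:
  Adjusted income: 268,700 Ft + 15,200 Ft + 74,600 Ft = 358,500 Ft
  Less exemption 88,000 Ft → base 270,500 Ft
  270,500 Ft × 11% = 29,755 Ft

39,064 Ft > 29,755 Ft, so the mainline income levy governs.

39,064 Ft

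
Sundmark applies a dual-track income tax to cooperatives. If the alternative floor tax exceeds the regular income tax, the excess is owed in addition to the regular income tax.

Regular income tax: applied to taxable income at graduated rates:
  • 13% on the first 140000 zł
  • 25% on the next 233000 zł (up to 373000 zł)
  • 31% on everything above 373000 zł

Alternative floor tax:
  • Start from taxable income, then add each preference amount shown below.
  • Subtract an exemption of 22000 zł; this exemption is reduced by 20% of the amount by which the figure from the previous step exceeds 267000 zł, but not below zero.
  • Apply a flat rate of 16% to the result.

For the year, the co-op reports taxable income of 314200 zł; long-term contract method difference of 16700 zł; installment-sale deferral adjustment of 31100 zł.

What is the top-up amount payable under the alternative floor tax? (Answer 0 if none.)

Regular income tax:
  140000 zł × 13% = 18200 zł
  174200 zł × 25% = 43550 zł
  → 61750 zł

Alternative floor tax:
  Adjusted income: 314200 zł + 16700 zł + 31100 zł = 362000 zł
  Exemption: 22000 zł − 20% × (362000 zł − 267000 zł) = 22000 zł − 19000 zł = 3000 zł
  Base: 362000 zł − 3000 zł = 359000 zł
  359000 zł × 16% = 57440 zł

57440 zł ≤ 61750 zł, so no add-on is due.

0 zł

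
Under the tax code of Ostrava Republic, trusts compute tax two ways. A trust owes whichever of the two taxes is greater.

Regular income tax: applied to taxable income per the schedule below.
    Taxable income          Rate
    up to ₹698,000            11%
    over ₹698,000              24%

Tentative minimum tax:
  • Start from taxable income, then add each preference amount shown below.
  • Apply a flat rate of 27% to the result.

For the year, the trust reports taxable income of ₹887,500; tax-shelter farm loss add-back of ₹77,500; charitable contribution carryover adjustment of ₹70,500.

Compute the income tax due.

₹279,585

Regular income tax:
  ₹698,000 × 11% = ₹76,780
  ₹189,500 × 24% = ₹45,480
  → ₹122,260

Tentative minimum tax:
  Adjusted income: ₹887,500 + ₹77,500 + ₹70,500 = ₹1,035,500
  ₹1,035,500 × 27% = ₹279,585

₹279,585 > ₹122,260, so the tentative minimum tax is the binding amount.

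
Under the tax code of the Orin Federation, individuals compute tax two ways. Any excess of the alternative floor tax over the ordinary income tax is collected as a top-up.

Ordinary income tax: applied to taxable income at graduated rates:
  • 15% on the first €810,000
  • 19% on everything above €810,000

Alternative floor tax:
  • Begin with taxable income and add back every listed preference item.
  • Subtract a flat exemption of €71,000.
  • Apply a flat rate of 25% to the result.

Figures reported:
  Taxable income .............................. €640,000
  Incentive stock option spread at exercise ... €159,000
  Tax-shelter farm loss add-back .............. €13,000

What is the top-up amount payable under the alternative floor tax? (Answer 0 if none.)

€89,250

Alternative floor tax:
  Adjusted income: €640,000 + €159,000 + €13,000 = €812,000
  Less exemption €71,000 → base €741,000
  €741,000 × 25% = €185,250

Ordinary income tax:
  €640,000 × 15% = €96,000

Excess of alternative floor tax over ordinary income tax: €185,250 − €96,000 = €89,250.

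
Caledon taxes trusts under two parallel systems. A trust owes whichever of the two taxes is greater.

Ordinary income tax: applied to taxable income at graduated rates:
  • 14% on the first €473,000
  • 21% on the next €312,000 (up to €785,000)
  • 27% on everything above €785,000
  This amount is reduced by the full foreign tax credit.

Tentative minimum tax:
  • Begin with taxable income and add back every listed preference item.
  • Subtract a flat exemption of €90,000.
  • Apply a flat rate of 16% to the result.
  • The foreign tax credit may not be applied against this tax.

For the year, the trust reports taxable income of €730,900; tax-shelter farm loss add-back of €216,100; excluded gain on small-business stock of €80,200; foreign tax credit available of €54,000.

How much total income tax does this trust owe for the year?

Tentative minimum tax:
  Adjusted income: €730,900 + €216,100 + €80,200 = €1,027,200
  Less exemption €90,000 → base €937,200
  €937,200 × 16% = €149,952

Ordinary income tax:
  €473,000 × 14% = €66,220
  €257,900 × 21% = €54,159
  → €120,379
  Less foreign tax credit €54,000 → €66,379

€149,952 > €66,379, so the tentative minimum tax is the binding amount.

€149,952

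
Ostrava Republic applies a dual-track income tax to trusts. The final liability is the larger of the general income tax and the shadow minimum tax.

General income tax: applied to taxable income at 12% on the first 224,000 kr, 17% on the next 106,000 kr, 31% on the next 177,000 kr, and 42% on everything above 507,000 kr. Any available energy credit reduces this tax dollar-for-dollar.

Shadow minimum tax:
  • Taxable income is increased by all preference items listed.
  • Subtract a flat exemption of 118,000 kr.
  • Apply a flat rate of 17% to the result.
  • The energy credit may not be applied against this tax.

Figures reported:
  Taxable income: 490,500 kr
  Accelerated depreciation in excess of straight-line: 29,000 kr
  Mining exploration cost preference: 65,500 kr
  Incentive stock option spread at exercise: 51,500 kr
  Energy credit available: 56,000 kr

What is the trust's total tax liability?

88,145 kr

General income tax:
  224,000 kr × 12% = 26,880 kr
  106,000 kr × 17% = 18,020 kr
  160,500 kr × 31% = 49,755 kr
  → 94,655 kr
  Less energy credit 56,000 kr → 38,655 kr

Shadow minimum tax:
  Adjusted income: 490,500 kr + 29,000 kr + 65,500 kr + 51,500 kr = 636,500 kr
  Less exemption 118,000 kr → base 518,500 kr
  518,500 kr × 17% = 88,145 kr

88,145 kr > 38,655 kr, so the shadow minimum tax is the binding amount.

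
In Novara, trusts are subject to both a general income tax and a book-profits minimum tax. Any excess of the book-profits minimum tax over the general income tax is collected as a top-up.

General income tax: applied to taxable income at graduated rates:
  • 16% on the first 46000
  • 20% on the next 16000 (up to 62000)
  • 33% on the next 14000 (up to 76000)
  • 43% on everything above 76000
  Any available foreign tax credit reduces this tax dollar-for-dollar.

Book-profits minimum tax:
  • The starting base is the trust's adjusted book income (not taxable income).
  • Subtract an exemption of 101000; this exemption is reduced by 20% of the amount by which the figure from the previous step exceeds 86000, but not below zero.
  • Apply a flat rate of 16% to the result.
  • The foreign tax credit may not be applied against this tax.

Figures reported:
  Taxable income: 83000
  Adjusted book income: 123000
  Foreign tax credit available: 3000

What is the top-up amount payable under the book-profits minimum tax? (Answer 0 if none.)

0

General income tax:
  46000 × 16% = 7360
  16000 × 20% = 3200
  14000 × 33% = 4620
  7000 × 43% = 3010
  → 18190
  Less foreign tax credit 3000 → 15190

Book-profits minimum tax:
  Base (adjusted book income): 123000
  Exemption: 101000 − 20% × (123000 − 86000) = 101000 − 7400 = 93600
  Base: 123000 − 93600 = 29400
  29400 × 16% = 4704

4704 ≤ 15190, so no add-on is due.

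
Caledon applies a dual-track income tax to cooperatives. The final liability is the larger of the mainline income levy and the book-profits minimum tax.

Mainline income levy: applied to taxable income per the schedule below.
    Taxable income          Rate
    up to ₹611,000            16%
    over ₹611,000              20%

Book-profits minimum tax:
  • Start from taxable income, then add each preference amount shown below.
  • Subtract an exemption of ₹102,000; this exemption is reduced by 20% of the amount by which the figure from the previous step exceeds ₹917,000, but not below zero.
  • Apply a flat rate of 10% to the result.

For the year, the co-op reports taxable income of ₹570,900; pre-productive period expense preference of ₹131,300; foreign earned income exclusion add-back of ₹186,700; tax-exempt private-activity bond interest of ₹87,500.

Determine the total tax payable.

₹91,344

Mainline income levy:
  ₹570,900 × 16% = ₹91,344

Book-profits minimum tax:
  Adjusted income: ₹570,900 + ₹131,300 + ₹186,700 + ₹87,500 = ₹976,400
  Exemption: ₹102,000 − 20% × (₹976,400 − ₹917,000) = ₹102,000 − ₹11,880 = ₹90,120
  Base: ₹976,400 − ₹90,120 = ₹886,280
  ₹886,280 × 10% = ₹88,628

₹91,344 > ₹88,628, so the mainline income levy governs.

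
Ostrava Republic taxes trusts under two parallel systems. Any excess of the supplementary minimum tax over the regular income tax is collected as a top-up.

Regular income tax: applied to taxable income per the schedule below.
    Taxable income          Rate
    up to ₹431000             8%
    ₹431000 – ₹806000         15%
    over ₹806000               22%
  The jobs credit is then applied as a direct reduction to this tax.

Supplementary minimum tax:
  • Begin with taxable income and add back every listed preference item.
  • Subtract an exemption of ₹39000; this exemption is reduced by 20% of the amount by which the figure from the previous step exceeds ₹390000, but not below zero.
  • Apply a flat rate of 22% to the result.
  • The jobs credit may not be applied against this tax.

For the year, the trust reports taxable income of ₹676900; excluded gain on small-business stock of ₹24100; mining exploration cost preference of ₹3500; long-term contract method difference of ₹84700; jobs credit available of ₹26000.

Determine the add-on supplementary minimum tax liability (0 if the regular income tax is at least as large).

Supplementary minimum tax:
  Adjusted income: ₹676900 + ₹24100 + ₹3500 + ₹84700 = ₹789200
  Exemption: 20% × (₹789200 − ₹390000) = ₹79840 ≥ ₹39000, so the exemption is fully phased out
  Base: ₹789200 − ₹0 = ₹789200
  ₹789200 × 22% = ₹173624

Regular income tax:
  ₹431000 × 8% = ₹34480
  ₹245900 × 15% = ₹36885
  → ₹71365
  Less jobs credit ₹26000 → ₹45365

Excess of supplementary minimum tax over regular income tax: ₹173624 − ₹45365 = ₹128259.

₹128259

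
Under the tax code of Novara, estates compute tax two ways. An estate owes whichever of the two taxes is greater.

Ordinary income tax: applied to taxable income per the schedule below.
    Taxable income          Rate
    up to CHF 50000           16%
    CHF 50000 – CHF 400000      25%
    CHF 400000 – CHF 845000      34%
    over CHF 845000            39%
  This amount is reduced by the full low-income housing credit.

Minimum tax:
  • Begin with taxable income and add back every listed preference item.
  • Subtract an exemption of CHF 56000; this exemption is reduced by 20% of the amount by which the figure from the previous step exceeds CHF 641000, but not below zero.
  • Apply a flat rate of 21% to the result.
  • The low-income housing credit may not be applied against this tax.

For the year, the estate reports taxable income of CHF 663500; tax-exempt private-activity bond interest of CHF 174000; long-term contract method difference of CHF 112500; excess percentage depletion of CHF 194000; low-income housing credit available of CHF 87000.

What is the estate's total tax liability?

CHF 240240

Ordinary income tax:
  CHF 50000 × 16% = CHF 8000
  CHF 350000 × 25% = CHF 87500
  CHF 263500 × 34% = CHF 89590
  → CHF 185090
  Less low-income housing credit CHF 87000 → CHF 98090

Minimum tax:
  Adjusted income: CHF 663500 + CHF 174000 + CHF 112500 + CHF 194000 = CHF 1144000
  Exemption: 20% × (CHF 1144000 − CHF 641000) = CHF 100600 ≥ CHF 56000, so the exemption is fully phased out
  Base: CHF 1144000 − CHF 0 = CHF 1144000
  CHF 1144000 × 21% = CHF 240240

CHF 240240 > CHF 98090, so the minimum tax is the binding amount.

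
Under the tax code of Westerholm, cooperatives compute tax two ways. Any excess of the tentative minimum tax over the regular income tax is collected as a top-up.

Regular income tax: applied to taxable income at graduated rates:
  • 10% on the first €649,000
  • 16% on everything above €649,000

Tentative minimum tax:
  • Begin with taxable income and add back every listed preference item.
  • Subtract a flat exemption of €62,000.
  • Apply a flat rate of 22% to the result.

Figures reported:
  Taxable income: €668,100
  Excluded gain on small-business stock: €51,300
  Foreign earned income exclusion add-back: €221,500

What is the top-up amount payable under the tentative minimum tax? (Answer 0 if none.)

€125,402

Regular income tax:
  €649,000 × 10% = €64,900
  €19,100 × 16% = €3,056
  → €67,956

Tentative minimum tax:
  Adjusted income: €668,100 + €51,300 + €221,500 = €940,900
  Less exemption €62,000 → base €878,900
  €878,900 × 22% = €193,358

Excess of tentative minimum tax over regular income tax: €193,358 − €67,956 = €125,402.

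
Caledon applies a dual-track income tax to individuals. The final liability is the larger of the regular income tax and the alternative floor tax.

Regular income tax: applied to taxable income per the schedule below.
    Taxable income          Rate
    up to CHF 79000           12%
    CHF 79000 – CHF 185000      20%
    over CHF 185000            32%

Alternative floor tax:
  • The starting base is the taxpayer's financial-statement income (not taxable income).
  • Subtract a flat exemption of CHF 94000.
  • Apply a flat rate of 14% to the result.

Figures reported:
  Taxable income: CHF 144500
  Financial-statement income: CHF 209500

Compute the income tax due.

Alternative floor tax:
  Base (financial-statement income): CHF 209500
  Less exemption CHF 94000 → base CHF 115500
  CHF 115500 × 14% = CHF 16170

Regular income tax:
  CHF 79000 × 12% = CHF 9480
  CHF 65500 × 20% = CHF 13100
  → CHF 22580

CHF 22580 > CHF 16170, so the regular income tax governs.

CHF 22580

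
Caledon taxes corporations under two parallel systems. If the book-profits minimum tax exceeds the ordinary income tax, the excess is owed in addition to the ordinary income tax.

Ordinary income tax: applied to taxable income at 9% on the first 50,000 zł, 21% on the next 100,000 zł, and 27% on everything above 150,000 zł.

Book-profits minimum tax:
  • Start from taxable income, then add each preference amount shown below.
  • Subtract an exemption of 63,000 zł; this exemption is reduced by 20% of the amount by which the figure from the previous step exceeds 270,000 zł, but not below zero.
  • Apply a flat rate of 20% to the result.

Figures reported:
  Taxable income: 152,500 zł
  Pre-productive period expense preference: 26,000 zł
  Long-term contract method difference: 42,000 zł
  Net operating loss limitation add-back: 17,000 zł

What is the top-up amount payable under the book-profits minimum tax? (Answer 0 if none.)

8,725 zł

Book-profits minimum tax:
  Adjusted income: 152,500 zł + 26,000 zł + 42,000 zł + 17,000 zł = 237,500 zł
  Exemption: 237,500 zł ≤ 270,000 zł, so full 63,000 zł applies
  Base: 237,500 zł − 63,000 zł = 174,500 zł
  174,500 zł × 20% = 34,900 zł

Ordinary income tax:
  50,000 zł × 9% = 4,500 zł
  100,000 zł × 21% = 21,000 zł
  2,500 zł × 27% = 675 zł
  → 26,175 zł

Excess of book-profits minimum tax over ordinary income tax: 34,900 zł − 26,175 zł = 8,725 zł.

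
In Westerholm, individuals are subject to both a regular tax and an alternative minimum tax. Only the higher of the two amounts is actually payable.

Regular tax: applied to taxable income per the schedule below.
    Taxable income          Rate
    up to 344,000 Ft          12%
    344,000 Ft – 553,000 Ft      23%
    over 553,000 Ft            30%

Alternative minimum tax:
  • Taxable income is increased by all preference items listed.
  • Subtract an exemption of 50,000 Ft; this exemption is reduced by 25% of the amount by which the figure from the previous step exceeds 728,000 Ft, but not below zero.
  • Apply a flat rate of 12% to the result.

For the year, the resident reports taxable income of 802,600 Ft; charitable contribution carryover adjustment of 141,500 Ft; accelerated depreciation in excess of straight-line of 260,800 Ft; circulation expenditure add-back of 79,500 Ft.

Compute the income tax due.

164,230 Ft

Regular tax:
  344,000 Ft × 12% = 41,280 Ft
  209,000 Ft × 23% = 48,070 Ft
  249,600 Ft × 30% = 74,880 Ft
  → 164,230 Ft

Alternative minimum tax:
  Adjusted income: 802,600 Ft + 141,500 Ft + 260,800 Ft + 79,500 Ft = 1,284,400 Ft
  Exemption: 25% × (1,284,400 Ft − 728,000 Ft) = 139,100 Ft ≥ 50,000 Ft, so the exemption is fully phased out
  Base: 1,284,400 Ft − 0 Ft = 1,284,400 Ft
  1,284,400 Ft × 12% = 154,128 Ft

164,230 Ft > 154,128 Ft, so the regular tax governs.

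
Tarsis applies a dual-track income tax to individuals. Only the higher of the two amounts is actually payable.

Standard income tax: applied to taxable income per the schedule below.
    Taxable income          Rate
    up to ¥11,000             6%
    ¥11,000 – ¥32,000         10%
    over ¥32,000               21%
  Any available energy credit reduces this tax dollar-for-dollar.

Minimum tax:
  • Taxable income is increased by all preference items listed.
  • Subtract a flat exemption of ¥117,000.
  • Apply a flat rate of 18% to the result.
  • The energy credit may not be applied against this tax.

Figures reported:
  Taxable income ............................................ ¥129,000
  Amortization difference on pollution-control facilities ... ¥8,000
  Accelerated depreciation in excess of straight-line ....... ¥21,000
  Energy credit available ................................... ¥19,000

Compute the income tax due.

Standard income tax:
  ¥11,000 × 6% = ¥660
  ¥21,000 × 10% = ¥2,100
  ¥97,000 × 21% = ¥20,370
  → ¥23,130
  Less energy credit ¥19,000 → ¥4,130

Minimum tax:
  Adjusted income: ¥129,000 + ¥8,000 + ¥21,000 = ¥158,000
  Less exemption ¥117,000 → base ¥41,000
  ¥41,000 × 18% = ¥7,380

¥7,380 > ¥4,130, so the minimum tax is the binding amount.

¥7,380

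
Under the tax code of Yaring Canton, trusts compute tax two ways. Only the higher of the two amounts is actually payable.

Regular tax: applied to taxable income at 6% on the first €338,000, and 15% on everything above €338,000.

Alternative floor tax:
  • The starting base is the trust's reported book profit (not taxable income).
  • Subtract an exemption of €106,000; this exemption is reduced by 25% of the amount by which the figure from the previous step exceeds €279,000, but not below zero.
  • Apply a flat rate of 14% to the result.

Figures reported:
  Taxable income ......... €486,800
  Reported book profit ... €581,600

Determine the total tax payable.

Regular tax:
  €338,000 × 6% = €20,280
  €148,800 × 15% = €22,320
  → €42,600

Alternative floor tax:
  Base (reported book profit): €581,600
  Exemption: €106,000 − 25% × (€581,600 − €279,000) = €106,000 − €75,650 = €30,350
  Base: €581,600 − €30,350 = €551,250
  €551,250 × 14% = €77,175

€77,175 > €42,600, so the alternative floor tax is the binding amount.

€77,175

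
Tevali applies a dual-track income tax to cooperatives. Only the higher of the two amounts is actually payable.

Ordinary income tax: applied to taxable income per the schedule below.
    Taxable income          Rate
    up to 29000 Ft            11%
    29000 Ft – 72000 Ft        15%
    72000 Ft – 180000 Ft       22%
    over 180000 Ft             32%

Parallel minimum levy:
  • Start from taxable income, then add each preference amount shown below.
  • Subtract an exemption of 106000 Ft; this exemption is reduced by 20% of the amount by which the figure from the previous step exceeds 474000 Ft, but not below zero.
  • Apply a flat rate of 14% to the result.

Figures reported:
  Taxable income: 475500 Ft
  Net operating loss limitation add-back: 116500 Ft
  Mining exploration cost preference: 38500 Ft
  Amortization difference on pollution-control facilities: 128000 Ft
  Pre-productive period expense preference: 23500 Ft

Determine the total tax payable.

127960 Ft

Ordinary income tax:
  29000 Ft × 11% = 3190 Ft
  43000 Ft × 15% = 6450 Ft
  108000 Ft × 22% = 23760 Ft
  295500 Ft × 32% = 94560 Ft
  → 127960 Ft

Parallel minimum levy:
  Adjusted income: 475500 Ft + 116500 Ft + 38500 Ft + 128000 Ft + 23500 Ft = 782000 Ft
  Exemption: 106000 Ft − 20% × (782000 Ft − 474000 Ft) = 106000 Ft − 61600 Ft = 44400 Ft
  Base: 782000 Ft − 44400 Ft = 737600 Ft
  737600 Ft × 14% = 103264 Ft

127960 Ft > 103264 Ft, so the ordinary income tax governs.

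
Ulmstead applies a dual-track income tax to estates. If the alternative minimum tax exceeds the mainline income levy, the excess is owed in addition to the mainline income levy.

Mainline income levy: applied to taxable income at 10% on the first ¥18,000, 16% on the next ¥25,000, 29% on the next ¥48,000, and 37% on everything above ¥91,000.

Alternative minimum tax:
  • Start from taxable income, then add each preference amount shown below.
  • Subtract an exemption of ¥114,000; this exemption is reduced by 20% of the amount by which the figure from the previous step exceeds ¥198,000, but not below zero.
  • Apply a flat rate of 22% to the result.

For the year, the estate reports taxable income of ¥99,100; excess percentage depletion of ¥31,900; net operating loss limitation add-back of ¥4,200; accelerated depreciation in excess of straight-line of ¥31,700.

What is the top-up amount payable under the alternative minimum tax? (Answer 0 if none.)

Alternative minimum tax:
  Adjusted income: ¥99,100 + ¥31,900 + ¥4,200 + ¥31,700 = ¥166,900
  Exemption: ¥166,900 ≤ ¥198,000, so full ¥114,000 applies
  Base: ¥166,900 − ¥114,000 = ¥52,900
  ¥52,900 × 22% = ¥11,638

Mainline income levy:
  ¥18,000 × 10% = ¥1,800
  ¥25,000 × 16% = ¥4,000
  ¥48,000 × 29% = ¥13,920
  ¥8,100 × 37% = ¥2,997
  → ¥22,717

¥11,638 ≤ ¥22,717, so no add-on is due.

¥0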